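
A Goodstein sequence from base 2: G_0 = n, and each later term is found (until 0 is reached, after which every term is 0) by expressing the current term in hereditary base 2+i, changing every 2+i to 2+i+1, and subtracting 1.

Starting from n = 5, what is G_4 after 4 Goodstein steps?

775

base 2: 5 = 2^2 + 1; at 3: 3^3 + 1 = 28; next = 27
base 3: 27 = 3^3; at 4: 4^4 = 256; next = 255
base 4: 255 = 3·4^3 + 3·4^2 + 3·4 + 3; at 5: 3·5^3 + 3·5^2 + 3·5 + 3 = 468; next = 467
base 5: 467 = 3·5^3 + 3·5^2 + 3·5 + 2; at 6: 3·6^3 + 3·6^2 + 3·6 + 2 = 776; next = 775
base 6: 775 = 3·6^3 + 3·6^2 + 3·6 + 1; at 7: 3·7^3 + 3·7^2 + 3·7 + 1 = 1198; next = 1197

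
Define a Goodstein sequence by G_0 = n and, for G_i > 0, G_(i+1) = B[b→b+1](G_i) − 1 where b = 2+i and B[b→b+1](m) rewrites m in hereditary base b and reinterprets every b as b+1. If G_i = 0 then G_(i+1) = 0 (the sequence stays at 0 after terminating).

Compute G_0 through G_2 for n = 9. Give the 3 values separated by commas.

9 —HB2→ 2^(2 + 1) + 1 —bump→ 3^(3 + 1) + 1 = 82 —(−1)→ 81
81 —HB3→ 3^(3 + 1) —bump→ 4^(4 + 1) = 1024 —(−1)→ 1023

9, 81, 1023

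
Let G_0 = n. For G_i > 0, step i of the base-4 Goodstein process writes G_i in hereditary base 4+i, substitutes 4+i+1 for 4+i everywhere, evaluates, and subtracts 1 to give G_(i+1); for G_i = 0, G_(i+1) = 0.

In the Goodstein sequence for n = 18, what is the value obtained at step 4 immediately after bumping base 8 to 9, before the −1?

59

(0) 18|_4 = 4^2 + 2 ↦ 5^2 + 2|_5 = 27 ⇒ 26
(1) 26|_5 = 5^2 + 1 ↦ 6^2 + 1|_6 = 37 ⇒ 36
(2) 36|_6 = 6^2 ↦ 7^2|_7 = 49 ⇒ 48
(3) 48|_7 = 6·7 + 6 ↦ 6·8 + 6|_8 = 54 ⇒ 53
(4) 53|_8 = 6·8 + 5 ↦ 6·9 + 5|_9 = 59 ⇒ 58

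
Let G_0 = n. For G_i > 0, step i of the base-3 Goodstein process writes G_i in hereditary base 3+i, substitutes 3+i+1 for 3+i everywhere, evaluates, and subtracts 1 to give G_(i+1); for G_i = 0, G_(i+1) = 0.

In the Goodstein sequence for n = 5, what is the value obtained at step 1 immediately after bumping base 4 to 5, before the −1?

6

G_0=5  [base 3] 3 + 2  →[3↦4]→  4 + 2 = 6  −1 ⇒ G_1=5
G_1=5  [base 4] 4 + 1  →[4↦5]→  5 + 1 = 6  −1 ⇒ G_2=5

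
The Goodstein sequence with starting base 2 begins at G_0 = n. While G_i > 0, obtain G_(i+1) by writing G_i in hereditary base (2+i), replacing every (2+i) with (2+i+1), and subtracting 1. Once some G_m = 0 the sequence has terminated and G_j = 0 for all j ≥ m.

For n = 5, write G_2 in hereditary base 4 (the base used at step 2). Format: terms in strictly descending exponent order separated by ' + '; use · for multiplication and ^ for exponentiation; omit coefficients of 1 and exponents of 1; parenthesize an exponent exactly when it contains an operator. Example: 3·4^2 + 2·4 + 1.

G_0 = 5. HB_2(5) = 2^2 + 1. Bump = 28. G_1 = 27.
G_1 = 27. HB_3(27) = 3^3. Bump = 256. G_2 = 255.

3·4^3 + 3·4^2 + 3·4 + 3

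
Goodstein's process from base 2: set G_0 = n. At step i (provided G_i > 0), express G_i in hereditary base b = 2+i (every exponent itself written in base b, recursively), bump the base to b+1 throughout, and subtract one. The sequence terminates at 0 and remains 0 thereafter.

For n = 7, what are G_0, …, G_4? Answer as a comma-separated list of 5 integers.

G_0=7  [base 2] 2^2 + 2 + 1  →[2↦3]→  3^3 + 3 + 1 = 31  −1 ⇒ G_1=30
G_1=30  [base 3] 3^3 + 3  →[3↦4]→  4^4 + 4 = 260  −1 ⇒ G_2=259
G_2=259  [base 4] 4^4 + 3  →[4↦5]→  5^5 + 3 = 3128  −1 ⇒ G_3=3127
G_3=3127  [base 5] 5^5 + 2  →[5↦6]→  6^6 + 2 = 46658  −1 ⇒ G_4=46657

7, 30, 259, 3127, 46657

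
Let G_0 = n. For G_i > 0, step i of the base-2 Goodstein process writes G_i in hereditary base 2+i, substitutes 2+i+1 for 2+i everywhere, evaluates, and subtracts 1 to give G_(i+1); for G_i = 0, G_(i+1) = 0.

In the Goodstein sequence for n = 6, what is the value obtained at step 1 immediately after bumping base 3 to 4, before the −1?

base 2: 6 = 2^2 + 2; at 3: 3^3 + 3 = 30; next = 29
base 3: 29 = 3^3 + 2; at 4: 4^4 + 2 = 258; next = 257

258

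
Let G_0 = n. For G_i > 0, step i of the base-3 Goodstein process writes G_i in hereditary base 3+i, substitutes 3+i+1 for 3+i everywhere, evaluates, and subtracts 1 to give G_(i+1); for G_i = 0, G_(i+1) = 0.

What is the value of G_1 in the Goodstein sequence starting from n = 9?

15

[0] 9 ≡ 3^2 (base 3). Lift 4: 16. −1: 15.
[1] 15 ≡ 3·4 + 3 (base 4). Lift 5: 18. −1: 17.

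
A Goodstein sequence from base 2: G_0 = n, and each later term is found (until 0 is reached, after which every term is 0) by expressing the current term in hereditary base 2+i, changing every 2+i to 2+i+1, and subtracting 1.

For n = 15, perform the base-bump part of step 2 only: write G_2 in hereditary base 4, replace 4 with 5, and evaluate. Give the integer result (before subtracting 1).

18753

[0] 15 ≡ 2^(2 + 1) + 2^2 + 2 + 1 (base 2). Lift 3: 112. −1: 111.
[1] 111 ≡ 3^(3 + 1) + 3^3 + 3 (base 3). Lift 4: 1284. −1: 1283.
[2] 1283 ≡ 4^(4 + 1) + 4^4 + 3 (base 4). Lift 5: 18753. −1: 18752.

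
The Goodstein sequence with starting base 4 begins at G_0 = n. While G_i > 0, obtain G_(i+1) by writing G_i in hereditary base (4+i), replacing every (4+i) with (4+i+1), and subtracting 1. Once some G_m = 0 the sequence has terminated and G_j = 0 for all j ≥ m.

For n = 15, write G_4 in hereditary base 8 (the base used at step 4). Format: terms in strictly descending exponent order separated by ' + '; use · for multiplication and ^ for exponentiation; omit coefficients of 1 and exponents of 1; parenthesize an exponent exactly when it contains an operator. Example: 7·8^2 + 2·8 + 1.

(0) 15|_4 = 3·4 + 3 ↦ 3·5 + 3|_5 = 18 ⇒ 17
(1) 17|_5 = 3·5 + 2 ↦ 3·6 + 2|_6 = 20 ⇒ 19
(2) 19|_6 = 3·6 + 1 ↦ 3·7 + 1|_7 = 22 ⇒ 21
(3) 21|_7 = 3·7 ↦ 3·8|_8 = 24 ⇒ 23
(4) 23|_8 = 2·8 + 7 ↦ 2·9 + 7|_9 = 25 ⇒ 24

2·8 + 7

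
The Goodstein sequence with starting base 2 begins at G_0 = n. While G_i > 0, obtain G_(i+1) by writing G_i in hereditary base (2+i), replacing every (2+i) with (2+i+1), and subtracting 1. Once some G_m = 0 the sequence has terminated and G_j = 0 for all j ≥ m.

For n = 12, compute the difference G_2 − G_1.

step 0: 12 = 2^(2 + 1) + 2^2; sub 3 for 2: 3^(3 + 1) + 3^3; = 108; G_1 = 108−1 = 107
step 1: 107 = 3^(3 + 1) + 2·3^2 + 2·3 + 2; sub 4 for 3: 4^(4 + 1) + 2·4^2 + 2·4 + 2; = 1066; G_2 = 1066−1 = 1065

958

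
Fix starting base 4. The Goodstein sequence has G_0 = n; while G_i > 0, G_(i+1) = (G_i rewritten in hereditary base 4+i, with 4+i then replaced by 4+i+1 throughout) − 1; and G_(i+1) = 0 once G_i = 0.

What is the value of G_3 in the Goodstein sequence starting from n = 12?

base 4: 12 = 3·4; at 5: 3·5 = 15; next = 14
base 5: 14 = 2·5 + 4; at 6: 2·6 + 4 = 16; next = 15
base 6: 15 = 2·6 + 3; at 7: 2·7 + 3 = 17; next = 16

16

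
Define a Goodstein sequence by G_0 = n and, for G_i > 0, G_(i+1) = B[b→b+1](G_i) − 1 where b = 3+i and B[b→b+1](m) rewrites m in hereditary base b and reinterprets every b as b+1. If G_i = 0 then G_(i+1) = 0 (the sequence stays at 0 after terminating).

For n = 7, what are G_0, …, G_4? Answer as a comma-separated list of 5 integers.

[0] 7 ≡ 2·3 + 1 (base 3). Lift 4: 9. −1: 8.
[1] 8 ≡ 2·4 (base 4). Lift 5: 10. −1: 9.
[2] 9 ≡ 5 + 4 (base 5). Lift 6: 10. −1: 9.
[3] 9 ≡ 6 + 3 (base 6). Lift 7: 10. −1: 9.

7, 8, 9, 9, 9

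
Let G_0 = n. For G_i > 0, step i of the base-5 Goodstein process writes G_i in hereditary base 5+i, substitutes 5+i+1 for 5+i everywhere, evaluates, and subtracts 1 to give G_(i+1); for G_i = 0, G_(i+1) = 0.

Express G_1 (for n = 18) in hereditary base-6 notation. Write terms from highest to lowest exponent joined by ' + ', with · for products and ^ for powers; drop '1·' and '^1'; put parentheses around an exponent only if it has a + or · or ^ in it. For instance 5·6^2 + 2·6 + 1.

G_0 = 18. HB_5(18) = 3·5 + 3. Bump = 21. G_1 = 20.
G_1 = 20. HB_6(20) = 3·6 + 2. Bump = 23. G_2 = 22.

3·6 + 2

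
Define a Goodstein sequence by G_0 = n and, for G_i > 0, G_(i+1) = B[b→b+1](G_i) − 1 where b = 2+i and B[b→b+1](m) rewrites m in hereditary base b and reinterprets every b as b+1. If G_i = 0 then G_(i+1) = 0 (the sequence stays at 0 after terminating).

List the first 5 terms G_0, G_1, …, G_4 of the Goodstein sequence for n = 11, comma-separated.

11, 84, 1027, 15627, 279937

11 —HB2→ 2^(2 + 1) + 2 + 1 —bump→ 3^(3 + 1) + 3 + 1 = 85 —(−1)→ 84
84 —HB3→ 3^(3 + 1) + 3 —bump→ 4^(4 + 1) + 4 = 1028 —(−1)→ 1027
1027 —HB4→ 4^(4 + 1) + 3 —bump→ 5^(5 + 1) + 3 = 15628 —(−1)→ 15627
15627 —HB5→ 5^(5 + 1) + 2 —bump→ 6^(6 + 1) + 2 = 279938 —(−1)→ 279937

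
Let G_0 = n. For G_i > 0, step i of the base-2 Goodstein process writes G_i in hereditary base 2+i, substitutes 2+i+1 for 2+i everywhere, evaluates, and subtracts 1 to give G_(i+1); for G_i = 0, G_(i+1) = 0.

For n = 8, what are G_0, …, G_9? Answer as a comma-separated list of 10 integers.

i=0: 8 = 2^(2 + 1) (b=2); 2→3: 3^(3 + 1) = 81; 81−1 = 80
i=1: 80 = 2·3^3 + 2·3^2 + 2·3 + 2 (b=3); 3→4: 2·4^4 + 2·4^2 + 2·4 + 2 = 554; 554−1 = 553
i=2: 553 = 2·4^4 + 2·4^2 + 2·4 + 1 (b=4); 4→5: 2·5^5 + 2·5^2 + 2·5 + 1 = 6311; 6311−1 = 6310
i=3: 6310 = 2·5^5 + 2·5^2 + 2·5 (b=5); 5→6: 2·6^6 + 2·6^2 + 2·6 = 93396; 93396−1 = 93395
i=4: 93395 = 2·6^6 + 2·6^2 + 6 + 5 (b=6); 6→7: 2·7^7 + 2·7^2 + 7 + 5 = 1647196; 1647196−1 = 1647195
i=5: 1647195 = 2·7^7 + 2·7^2 + 7 + 4 (b=7); 7→8: 2·8^8 + 2·8^2 + 8 + 4 = 33554572; 33554572−1 = 33554571
i=6: 33554571 = 2·8^8 + 2·8^2 + 8 + 3 (b=8); 8→9: 2·9^9 + 2·9^2 + 9 + 3 = 774841152; 774841152−1 = 774841151
i=7: 774841151 = 2·9^9 + 2·9^2 + 9 + 2 (b=9); 9→10: 2·10^10 + 2·10^2 + 10 + 2 = 20000000212; 20000000212−1 = 20000000211
i=8: 20000000211 = 2·10^10 + 2·10^2 + 10 + 1 (b=10); 10→11: 2·11^11 + 2·11^2 + 11 + 1 = 570623341476; 570623341476−1 = 570623341475

8, 80, 553, 6310, 93395, 1647195, 33554571, 774841151, 20000000211, 570623341475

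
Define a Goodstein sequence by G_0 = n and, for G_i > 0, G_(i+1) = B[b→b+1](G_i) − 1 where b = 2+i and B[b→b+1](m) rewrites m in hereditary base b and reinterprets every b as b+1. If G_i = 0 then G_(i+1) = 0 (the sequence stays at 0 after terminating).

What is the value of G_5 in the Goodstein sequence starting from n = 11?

5764801

step 0: 11 = 2^(2 + 1) + 2 + 1; sub 3 for 2: 3^(3 + 1) + 3 + 1; = 85; G_1 = 85−1 = 84
step 1: 84 = 3^(3 + 1) + 3; sub 4 for 3: 4^(4 + 1) + 4; = 1028; G_2 = 1028−1 = 1027
step 2: 1027 = 4^(4 + 1) + 3; sub 5 for 4: 5^(5 + 1) + 3; = 15628; G_3 = 15628−1 = 15627
step 3: 15627 = 5^(5 + 1) + 2; sub 6 for 5: 6^(6 + 1) + 2; = 279938; G_4 = 279938−1 = 279937
step 4: 279937 = 6^(6 + 1) + 1; sub 7 for 6: 7^(7 + 1) + 1; = 5764802; G_5 = 5764802−1 = 5764801
step 5: 5764801 = 7^(7 + 1); sub 8 for 7: 8^(8 + 1); = 134217728; G_6 = 134217728−1 = 134217727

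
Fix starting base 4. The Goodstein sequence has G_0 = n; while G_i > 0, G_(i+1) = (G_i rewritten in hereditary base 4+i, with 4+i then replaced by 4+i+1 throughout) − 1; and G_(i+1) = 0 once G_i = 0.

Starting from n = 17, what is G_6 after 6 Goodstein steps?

51

17 —HB4→ 4^2 + 1 —bump→ 5^2 + 1 = 26 —(−1)→ 25
25 —HB5→ 5^2 —bump→ 6^2 = 36 —(−1)→ 35
35 —HB6→ 5·6 + 5 —bump→ 5·7 + 5 = 40 —(−1)→ 39
39 —HB7→ 5·7 + 4 —bump→ 5·8 + 4 = 44 —(−1)→ 43
43 —HB8→ 5·8 + 3 —bump→ 5·9 + 3 = 48 —(−1)→ 47
47 —HB9→ 5·9 + 2 —bump→ 5·10 + 2 = 52 —(−1)→ 51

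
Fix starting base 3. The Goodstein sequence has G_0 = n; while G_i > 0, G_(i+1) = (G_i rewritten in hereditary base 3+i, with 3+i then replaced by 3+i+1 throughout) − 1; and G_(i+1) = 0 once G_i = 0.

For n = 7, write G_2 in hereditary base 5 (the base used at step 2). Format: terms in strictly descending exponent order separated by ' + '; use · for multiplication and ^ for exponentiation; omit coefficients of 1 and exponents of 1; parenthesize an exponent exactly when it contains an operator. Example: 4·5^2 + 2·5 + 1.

5 + 4

G_0 = 7. HB_3(7) = 2·3 + 1. Bump = 9. G_1 = 8.
G_1 = 8. HB_4(8) = 2·4. Bump = 10. G_2 = 9.
G_2 = 9. HB_5(9) = 5 + 4. Bump = 10. G_3 = 9.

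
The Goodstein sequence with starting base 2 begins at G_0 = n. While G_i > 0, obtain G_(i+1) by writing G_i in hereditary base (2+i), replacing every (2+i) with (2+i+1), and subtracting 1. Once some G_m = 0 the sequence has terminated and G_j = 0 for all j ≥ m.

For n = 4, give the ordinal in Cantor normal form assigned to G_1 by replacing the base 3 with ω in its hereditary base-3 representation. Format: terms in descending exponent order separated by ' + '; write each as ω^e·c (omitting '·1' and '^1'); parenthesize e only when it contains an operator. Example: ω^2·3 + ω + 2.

base 2: 4 = 2^2; at 3: 3^3 = 27; next = 26
base 3: 26 = 2·3^2 + 2·3 + 2; at 4: 2·4^2 + 2·4 + 2 = 42; next = 41

ω^2·2 + ω·2 + 2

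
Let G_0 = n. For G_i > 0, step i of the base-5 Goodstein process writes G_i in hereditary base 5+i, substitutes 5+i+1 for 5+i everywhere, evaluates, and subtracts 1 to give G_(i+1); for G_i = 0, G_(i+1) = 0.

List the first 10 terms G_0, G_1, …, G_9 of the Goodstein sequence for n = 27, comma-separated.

27, 37, 49, 63, 69, 75, 81, 87, 93, 99

[0] 27 ≡ 5^2 + 2 (base 5). Lift 6: 38. −1: 37.
[1] 37 ≡ 6^2 + 1 (base 6). Lift 7: 50. −1: 49.
[2] 49 ≡ 7^2 (base 7). Lift 8: 64. −1: 63.
[3] 63 ≡ 7·8 + 7 (base 8). Lift 9: 70. −1: 69.
[4] 69 ≡ 7·9 + 6 (base 9). Lift 10: 76. −1: 75.
[5] 75 ≡ 7·10 + 5 (base 10). Lift 11: 82. −1: 81.
[6] 81 ≡ 7·11 + 4 (base 11). Lift 12: 88. −1: 87.
[7] 87 ≡ 7·12 + 3 (base 12). Lift 13: 94. −1: 93.
[8] 93 ≡ 7·13 + 2 (base 13). Lift 14: 100. −1: 99.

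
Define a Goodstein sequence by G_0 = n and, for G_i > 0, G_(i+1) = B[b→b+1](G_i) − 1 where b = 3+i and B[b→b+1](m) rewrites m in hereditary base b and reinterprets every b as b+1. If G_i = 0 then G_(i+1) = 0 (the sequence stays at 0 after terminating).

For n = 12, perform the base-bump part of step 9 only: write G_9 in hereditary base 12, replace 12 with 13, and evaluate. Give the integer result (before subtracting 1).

94

base 3: 12 = 3^2 + 3; at 4: 4^2 + 4 = 20; next = 19
base 4: 19 = 4^2 + 3; at 5: 5^2 + 3 = 28; next = 27
base 5: 27 = 5^2 + 2; at 6: 6^2 + 2 = 38; next = 37
base 6: 37 = 6^2 + 1; at 7: 7^2 + 1 = 50; next = 49
base 7: 49 = 7^2; at 8: 8^2 = 64; next = 63
base 8: 63 = 7·8 + 7; at 9: 7·9 + 7 = 70; next = 69
base 9: 69 = 7·9 + 6; at 10: 7·10 + 6 = 76; next = 75
base 10: 75 = 7·10 + 5; at 11: 7·11 + 5 = 82; next = 81
base 11: 81 = 7·11 + 4; at 12: 7·12 + 4 = 88; next = 87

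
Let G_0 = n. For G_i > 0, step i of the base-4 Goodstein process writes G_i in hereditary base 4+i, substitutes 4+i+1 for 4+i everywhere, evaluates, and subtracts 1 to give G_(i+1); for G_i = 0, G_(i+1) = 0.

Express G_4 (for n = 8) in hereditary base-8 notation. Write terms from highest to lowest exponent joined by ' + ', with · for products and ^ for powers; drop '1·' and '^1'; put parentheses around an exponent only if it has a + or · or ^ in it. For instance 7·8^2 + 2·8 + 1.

G_0 = 8. HB_4(8) = 2·4. Bump = 10. G_1 = 9.
G_1 = 9. HB_5(9) = 5 + 4. Bump = 10. G_2 = 9.
G_2 = 9. HB_6(9) = 6 + 3. Bump = 10. G_3 = 9.
G_3 = 9. HB_7(9) = 7 + 2. Bump = 10. G_4 = 9.
G_4 = 9. HB_8(9) = 8 + 1. Bump = 10. G_5 = 9.

8 + 1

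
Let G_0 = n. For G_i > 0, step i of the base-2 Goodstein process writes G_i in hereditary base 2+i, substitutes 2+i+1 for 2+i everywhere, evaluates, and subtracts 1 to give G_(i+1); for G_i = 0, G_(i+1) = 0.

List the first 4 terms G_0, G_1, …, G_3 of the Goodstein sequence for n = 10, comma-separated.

G_0=10  [base 2] 2^(2 + 1) + 2  →[2↦3]→  3^(3 + 1) + 3 = 84  −1 ⇒ G_1=83
G_1=83  [base 3] 3^(3 + 1) + 2  →[3↦4]→  4^(4 + 1) + 2 = 1026  −1 ⇒ G_2=1025
G_2=1025  [base 4] 4^(4 + 1) + 1  →[4↦5]→  5^(5 + 1) + 1 = 15626  −1 ⇒ G_3=15625

10, 83, 1025, 15625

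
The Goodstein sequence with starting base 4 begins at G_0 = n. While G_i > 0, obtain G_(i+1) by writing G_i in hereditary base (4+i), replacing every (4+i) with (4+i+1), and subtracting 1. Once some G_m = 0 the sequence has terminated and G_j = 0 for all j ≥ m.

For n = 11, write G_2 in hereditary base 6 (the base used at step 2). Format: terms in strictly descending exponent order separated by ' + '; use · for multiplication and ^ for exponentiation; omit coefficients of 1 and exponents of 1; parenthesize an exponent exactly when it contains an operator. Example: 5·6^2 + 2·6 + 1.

[0] 11 ≡ 2·4 + 3 (base 4). Lift 5: 13. −1: 12.
[1] 12 ≡ 2·5 + 2 (base 5). Lift 6: 14. −1: 13.
[2] 13 ≡ 2·6 + 1 (base 6). Lift 7: 15. −1: 14.

2·6 + 1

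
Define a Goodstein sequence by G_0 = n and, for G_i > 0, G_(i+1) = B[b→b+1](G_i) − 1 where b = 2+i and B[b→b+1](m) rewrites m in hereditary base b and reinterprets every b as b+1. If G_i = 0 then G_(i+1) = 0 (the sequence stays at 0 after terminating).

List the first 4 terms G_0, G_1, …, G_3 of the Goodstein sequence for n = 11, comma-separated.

11, 84, 1027, 15627

step 0: 11 = 2^(2 + 1) + 2 + 1; sub 3 for 2: 3^(3 + 1) + 3 + 1; = 85; G_1 = 85−1 = 84
step 1: 84 = 3^(3 + 1) + 3; sub 4 for 3: 4^(4 + 1) + 4; = 1028; G_2 = 1028−1 = 1027
step 2: 1027 = 4^(4 + 1) + 3; sub 5 for 4: 5^(5 + 1) + 3; = 15628; G_3 = 15628−1 = 15627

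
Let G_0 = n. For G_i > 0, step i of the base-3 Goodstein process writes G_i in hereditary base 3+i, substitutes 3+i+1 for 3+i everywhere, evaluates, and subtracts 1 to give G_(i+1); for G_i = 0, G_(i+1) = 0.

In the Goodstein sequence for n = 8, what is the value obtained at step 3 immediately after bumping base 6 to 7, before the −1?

G_0 = 8. HB_3(8) = 2·3 + 2. Bump = 10. G_1 = 9.
G_1 = 9. HB_4(9) = 2·4 + 1. Bump = 11. G_2 = 10.
G_2 = 10. HB_5(10) = 2·5. Bump = 12. G_3 = 11.

12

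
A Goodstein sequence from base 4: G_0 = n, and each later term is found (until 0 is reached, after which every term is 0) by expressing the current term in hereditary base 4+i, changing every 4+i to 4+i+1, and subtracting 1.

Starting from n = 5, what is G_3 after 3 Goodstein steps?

G_0=5  [base 4] 4 + 1  →[4↦5]→  5 + 1 = 6  −1 ⇒ G_1=5
G_1=5  [base 5] 5  →[5↦6]→  6 = 6  −1 ⇒ G_2=5
G_2=5  [base 6] 5  →[6↦7]→  5 = 5  −1 ⇒ G_3=4
G_3=4  [base 7] 4  →[7↦8]→  4 = 4  −1 ⇒ G_4=3

4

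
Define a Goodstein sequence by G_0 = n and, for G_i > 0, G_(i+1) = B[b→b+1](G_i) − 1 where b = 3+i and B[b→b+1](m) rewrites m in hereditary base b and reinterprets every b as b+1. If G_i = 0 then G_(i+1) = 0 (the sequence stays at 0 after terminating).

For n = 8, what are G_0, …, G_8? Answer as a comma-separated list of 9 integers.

8, 9, 10, 11, 11, 11, 11, 11, 11

[0] 8 ≡ 2·3 + 2 (base 3). Lift 4: 10. −1: 9.
[1] 9 ≡ 2·4 + 1 (base 4). Lift 5: 11. −1: 10.
[2] 10 ≡ 2·5 (base 5). Lift 6: 12. −1: 11.
[3] 11 ≡ 6 + 5 (base 6). Lift 7: 12. −1: 11.
[4] 11 ≡ 7 + 4 (base 7). Lift 8: 12. −1: 11.
[5] 11 ≡ 8 + 3 (base 8). Lift 9: 12. −1: 11.
[6] 11 ≡ 9 + 2 (base 9). Lift 10: 12. −1: 11.
[7] 11 ≡ 10 + 1 (base 10). Lift 11: 12. −1: 11.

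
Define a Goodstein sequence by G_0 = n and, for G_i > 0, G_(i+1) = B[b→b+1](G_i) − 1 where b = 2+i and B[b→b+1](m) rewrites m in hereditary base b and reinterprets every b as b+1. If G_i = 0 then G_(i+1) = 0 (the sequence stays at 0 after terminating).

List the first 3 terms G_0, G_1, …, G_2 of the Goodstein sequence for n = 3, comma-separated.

G_0 = 3. HB_2(3) = 2 + 1. Bump = 4. G_1 = 3.
G_1 = 3. HB_3(3) = 3. Bump = 4. G_2 = 3.

3, 3, 3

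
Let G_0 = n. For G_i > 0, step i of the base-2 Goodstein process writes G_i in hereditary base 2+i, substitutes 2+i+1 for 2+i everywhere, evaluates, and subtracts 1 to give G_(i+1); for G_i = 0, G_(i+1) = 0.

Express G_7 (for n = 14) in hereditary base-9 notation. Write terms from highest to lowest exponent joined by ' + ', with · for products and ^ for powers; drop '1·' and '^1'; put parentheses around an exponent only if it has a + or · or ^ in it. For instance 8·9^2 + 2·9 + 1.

9^(9 + 1) + 5·9^5 + 5·9^4 + 5·9^3 + 5·9^2 + 5·9 + 2

(0) 14|_2 = 2^(2 + 1) + 2^2 + 2 ↦ 3^(3 + 1) + 3^3 + 3|_3 = 111 ⇒ 110
(1) 110|_3 = 3^(3 + 1) + 3^3 + 2 ↦ 4^(4 + 1) + 4^4 + 2|_4 = 1282 ⇒ 1281
(2) 1281|_4 = 4^(4 + 1) + 4^4 + 1 ↦ 5^(5 + 1) + 5^5 + 1|_5 = 18751 ⇒ 18750
(3) 18750|_5 = 5^(5 + 1) + 5^5 ↦ 6^(6 + 1) + 6^6|_6 = 326592 ⇒ 326591
(4) 326591|_6 = 6^(6 + 1) + 5·6^5 + 5·6^4 + 5·6^3 + 5·6^2 + 5·6 + 5 ↦ 7^(7 + 1) + 5·7^5 + 5·7^4 + 5·7^3 + 5·7^2 + 5·7 + 5|_7 = 5862841 ⇒ 5862840
(5) 5862840|_7 = 7^(7 + 1) + 5·7^5 + 5·7^4 + 5·7^3 + 5·7^2 + 5·7 + 4 ↦ 8^(8 + 1) + 5·8^5 + 5·8^4 + 5·8^3 + 5·8^2 + 5·8 + 4|_8 = 134404972 ⇒ 134404971
(6) 134404971|_8 = 8^(8 + 1) + 5·8^5 + 5·8^4 + 5·8^3 + 5·8^2 + 5·8 + 3 ↦ 9^(9 + 1) + 5·9^5 + 5·9^4 + 5·9^3 + 5·9^2 + 5·9 + 3|_9 = 3487116549 ⇒ 3487116548
(7) 3487116548|_9 = 9^(9 + 1) + 5·9^5 + 5·9^4 + 5·9^3 + 5·9^2 + 5·9 + 2 ↦ 10^(10 + 1) + 5·10^5 + 5·10^4 + 5·10^3 + 5·10^2 + 5·10 + 2|_10 = 100000555552 ⇒ 100000555551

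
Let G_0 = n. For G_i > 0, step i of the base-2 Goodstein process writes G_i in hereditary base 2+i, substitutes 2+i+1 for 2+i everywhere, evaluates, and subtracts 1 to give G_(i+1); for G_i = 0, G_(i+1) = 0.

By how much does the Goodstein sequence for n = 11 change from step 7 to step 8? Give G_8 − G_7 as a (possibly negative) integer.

67328168473

step 0: 11 = 2^(2 + 1) + 2 + 1; sub 3 for 2: 3^(3 + 1) + 3 + 1; = 85; G_1 = 85−1 = 84
step 1: 84 = 3^(3 + 1) + 3; sub 4 for 3: 4^(4 + 1) + 4; = 1028; G_2 = 1028−1 = 1027
step 2: 1027 = 4^(4 + 1) + 3; sub 5 for 4: 5^(5 + 1) + 3; = 15628; G_3 = 15628−1 = 15627
step 3: 15627 = 5^(5 + 1) + 2; sub 6 for 5: 6^(6 + 1) + 2; = 279938; G_4 = 279938−1 = 279937
step 4: 279937 = 6^(6 + 1) + 1; sub 7 for 6: 7^(7 + 1) + 1; = 5764802; G_5 = 5764802−1 = 5764801
step 5: 5764801 = 7^(7 + 1); sub 8 for 7: 8^(8 + 1); = 134217728; G_6 = 134217728−1 = 134217727
step 6: 134217727 = 7·8^8 + 7·8^7 + 7·8^6 + 7·8^5 + 7·8^4 + 7·8^3 + 7·8^2 + 7·8 + 7; sub 9 for 8: 7·9^9 + 7·9^7 + 7·9^6 + 7·9^5 + 7·9^4 + 7·9^3 + 7·9^2 + 7·9 + 7; = 2749609303; G_7 = 2749609303−1 = 2749609302
step 7: 2749609302 = 7·9^9 + 7·9^7 + 7·9^6 + 7·9^5 + 7·9^4 + 7·9^3 + 7·9^2 + 7·9 + 6; sub 10 for 9: 7·10^10 + 7·10^7 + 7·10^6 + 7·10^5 + 7·10^4 + 7·10^3 + 7·10^2 + 7·10 + 6; = 70077777776; G_8 = 70077777776−1 = 70077777775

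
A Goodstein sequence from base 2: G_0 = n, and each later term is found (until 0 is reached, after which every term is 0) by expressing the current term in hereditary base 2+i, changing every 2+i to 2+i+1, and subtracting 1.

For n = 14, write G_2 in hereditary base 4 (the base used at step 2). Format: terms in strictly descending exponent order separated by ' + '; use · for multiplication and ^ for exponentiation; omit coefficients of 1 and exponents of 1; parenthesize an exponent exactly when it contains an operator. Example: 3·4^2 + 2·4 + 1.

4^(4 + 1) + 4^4 + 1

[0] 14 ≡ 2^(2 + 1) + 2^2 + 2 (base 2). Lift 3: 111. −1: 110.
[1] 110 ≡ 3^(3 + 1) + 3^3 + 2 (base 3). Lift 4: 1282. −1: 1281.
[2] 1281 ≡ 4^(4 + 1) + 4^4 + 1 (base 4). Lift 5: 18751. −1: 18750.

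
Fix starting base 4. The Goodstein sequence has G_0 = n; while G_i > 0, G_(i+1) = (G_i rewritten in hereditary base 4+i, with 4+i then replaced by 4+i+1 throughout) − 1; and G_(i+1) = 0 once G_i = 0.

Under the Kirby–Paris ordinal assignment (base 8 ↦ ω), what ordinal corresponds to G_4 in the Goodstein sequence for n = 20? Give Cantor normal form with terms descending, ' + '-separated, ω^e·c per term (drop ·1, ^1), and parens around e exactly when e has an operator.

ω^2 + 1

i=0: 20 = 4^2 + 4 (b=4); 4→5: 5^2 + 5 = 30; 30−1 = 29
i=1: 29 = 5^2 + 4 (b=5); 5→6: 6^2 + 4 = 40; 40−1 = 39
i=2: 39 = 6^2 + 3 (b=6); 6→7: 7^2 + 3 = 52; 52−1 = 51
i=3: 51 = 7^2 + 2 (b=7); 7→8: 8^2 + 2 = 66; 66−1 = 65
i=4: 65 = 8^2 + 1 (b=8); 8→9: 9^2 + 1 = 82; 82−1 = 81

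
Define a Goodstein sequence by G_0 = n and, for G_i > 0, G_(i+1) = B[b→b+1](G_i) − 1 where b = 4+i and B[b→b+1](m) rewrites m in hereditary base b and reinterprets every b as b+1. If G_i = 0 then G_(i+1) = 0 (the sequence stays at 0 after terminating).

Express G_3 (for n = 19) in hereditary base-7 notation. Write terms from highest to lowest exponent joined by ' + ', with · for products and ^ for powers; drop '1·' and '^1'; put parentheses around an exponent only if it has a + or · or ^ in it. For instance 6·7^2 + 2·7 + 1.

7^2

base 4: 19 = 4^2 + 3; at 5: 5^2 + 3 = 28; next = 27
base 5: 27 = 5^2 + 2; at 6: 6^2 + 2 = 38; next = 37
base 6: 37 = 6^2 + 1; at 7: 7^2 + 1 = 50; next = 49
base 7: 49 = 7^2; at 8: 8^2 = 64; next = 63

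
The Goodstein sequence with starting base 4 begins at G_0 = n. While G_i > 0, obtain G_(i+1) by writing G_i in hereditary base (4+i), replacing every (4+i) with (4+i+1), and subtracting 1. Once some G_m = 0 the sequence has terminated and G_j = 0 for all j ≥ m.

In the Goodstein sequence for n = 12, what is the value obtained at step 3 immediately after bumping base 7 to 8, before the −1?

step 0: 12 = 3·4; sub 5 for 4: 3·5; = 15; G_1 = 15−1 = 14
step 1: 14 = 2·5 + 4; sub 6 for 5: 2·6 + 4; = 16; G_2 = 16−1 = 15
step 2: 15 = 2·6 + 3; sub 7 for 6: 2·7 + 3; = 17; G_3 = 17−1 = 16
step 3: 16 = 2·7 + 2; sub 8 for 7: 2·8 + 2; = 18; G_4 = 18−1 = 17

18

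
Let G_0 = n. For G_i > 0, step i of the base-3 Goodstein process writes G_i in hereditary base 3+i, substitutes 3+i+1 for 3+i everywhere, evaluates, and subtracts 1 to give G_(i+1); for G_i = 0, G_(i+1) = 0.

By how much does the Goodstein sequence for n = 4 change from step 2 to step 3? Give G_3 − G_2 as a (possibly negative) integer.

-1

base 3: 4 = 3 + 1; at 4: 4 + 1 = 5; next = 4
base 4: 4 = 4; at 5: 5 = 5; next = 4
base 5: 4 = 4; at 6: 4 = 4; next = 3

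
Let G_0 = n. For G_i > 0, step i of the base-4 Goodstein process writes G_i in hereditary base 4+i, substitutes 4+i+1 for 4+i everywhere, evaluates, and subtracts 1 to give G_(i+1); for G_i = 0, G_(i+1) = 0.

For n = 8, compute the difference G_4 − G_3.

0

(0) 8|_4 = 2·4 ↦ 2·5|_5 = 10 ⇒ 9
(1) 9|_5 = 5 + 4 ↦ 6 + 4|_6 = 10 ⇒ 9
(2) 9|_6 = 6 + 3 ↦ 7 + 3|_7 = 10 ⇒ 9
(3) 9|_7 = 7 + 2 ↦ 8 + 2|_8 = 10 ⇒ 9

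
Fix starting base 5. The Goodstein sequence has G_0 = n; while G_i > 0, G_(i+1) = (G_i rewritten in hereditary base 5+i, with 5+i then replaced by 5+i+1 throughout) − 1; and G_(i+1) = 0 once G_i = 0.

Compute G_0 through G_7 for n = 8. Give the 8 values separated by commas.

8, 8, 8, 8, 8, 7, 6, 5

G_0=8  [base 5] 5 + 3  →[5↦6]→  6 + 3 = 9  −1 ⇒ G_1=8
G_1=8  [base 6] 6 + 2  →[6↦7]→  7 + 2 = 9  −1 ⇒ G_2=8
G_2=8  [base 7] 7 + 1  →[7↦8]→  8 + 1 = 9  −1 ⇒ G_3=8
G_3=8  [base 8] 8  →[8↦9]→  9 = 9  −1 ⇒ G_4=8
G_4=8  [base 9] 8  →[9↦10]→  8 = 8  −1 ⇒ G_5=7
G_5=7  [base 10] 7  →[10↦11]→  7 = 7  −1 ⇒ G_6=6
G_6=6  [base 11] 6  →[11↦12]→  6 = 6  −1 ⇒ G_7=5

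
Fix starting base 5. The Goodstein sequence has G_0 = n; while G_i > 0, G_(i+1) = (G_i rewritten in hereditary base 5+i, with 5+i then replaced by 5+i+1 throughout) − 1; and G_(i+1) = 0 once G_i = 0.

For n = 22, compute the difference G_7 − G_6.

2

22 —HB5→ 4·5 + 2 —bump→ 4·6 + 2 = 26 —(−1)→ 25
25 —HB6→ 4·6 + 1 —bump→ 4·7 + 1 = 29 —(−1)→ 28
28 —HB7→ 4·7 —bump→ 4·8 = 32 —(−1)→ 31
31 —HB8→ 3·8 + 7 —bump→ 3·9 + 7 = 34 —(−1)→ 33
33 —HB9→ 3·9 + 6 —bump→ 3·10 + 6 = 36 —(−1)→ 35
35 —HB10→ 3·10 + 5 —bump→ 3·11 + 5 = 38 —(−1)→ 37
37 —HB11→ 3·11 + 4 —bump→ 3·12 + 4 = 40 —(−1)→ 39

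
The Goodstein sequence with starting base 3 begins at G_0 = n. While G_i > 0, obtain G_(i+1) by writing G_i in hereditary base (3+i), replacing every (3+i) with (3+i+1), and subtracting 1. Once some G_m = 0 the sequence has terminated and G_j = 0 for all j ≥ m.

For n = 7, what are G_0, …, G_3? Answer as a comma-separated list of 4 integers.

base 3: 7 = 2·3 + 1; at 4: 2·4 + 1 = 9; next = 8
base 4: 8 = 2·4; at 5: 2·5 = 10; next = 9
base 5: 9 = 5 + 4; at 6: 6 + 4 = 10; next = 9

7, 8, 9, 9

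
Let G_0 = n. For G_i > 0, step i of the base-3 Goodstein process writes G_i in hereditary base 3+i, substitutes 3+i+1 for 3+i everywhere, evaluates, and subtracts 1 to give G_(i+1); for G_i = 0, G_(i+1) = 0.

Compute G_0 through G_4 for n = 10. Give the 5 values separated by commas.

10, 16, 24, 27, 30

(0) 10|_3 = 3^2 + 1 ↦ 4^2 + 1|_4 = 17 ⇒ 16
(1) 16|_4 = 4^2 ↦ 5^2|_5 = 25 ⇒ 24
(2) 24|_5 = 4·5 + 4 ↦ 4·6 + 4|_6 = 28 ⇒ 27
(3) 27|_6 = 4·6 + 3 ↦ 4·7 + 3|_7 = 31 ⇒ 30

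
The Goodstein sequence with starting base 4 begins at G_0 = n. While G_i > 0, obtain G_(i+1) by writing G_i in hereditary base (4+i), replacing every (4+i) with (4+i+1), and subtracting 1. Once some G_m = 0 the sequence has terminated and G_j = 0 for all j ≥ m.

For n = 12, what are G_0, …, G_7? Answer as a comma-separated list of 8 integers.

12, 14, 15, 16, 17, 18, 19, 19

base 4: 12 = 3·4; at 5: 3·5 = 15; next = 14
base 5: 14 = 2·5 + 4; at 6: 2·6 + 4 = 16; next = 15
base 6: 15 = 2·6 + 3; at 7: 2·7 + 3 = 17; next = 16
base 7: 16 = 2·7 + 2; at 8: 2·8 + 2 = 18; next = 17
base 8: 17 = 2·8 + 1; at 9: 2·9 + 1 = 19; next = 18
base 9: 18 = 2·9; at 10: 2·10 = 20; next = 19
base 10: 19 = 10 + 9; at 11: 11 + 9 = 20; next = 19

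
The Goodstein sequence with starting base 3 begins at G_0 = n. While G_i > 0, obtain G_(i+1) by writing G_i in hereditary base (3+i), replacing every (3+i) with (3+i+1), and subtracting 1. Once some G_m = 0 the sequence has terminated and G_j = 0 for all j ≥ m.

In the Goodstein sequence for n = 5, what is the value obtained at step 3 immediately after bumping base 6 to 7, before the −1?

5

base 3: 5 = 3 + 2; at 4: 4 + 2 = 6; next = 5
base 4: 5 = 4 + 1; at 5: 5 + 1 = 6; next = 5
base 5: 5 = 5; at 6: 6 = 6; next = 5
base 6: 5 = 5; at 7: 5 = 5; next = 4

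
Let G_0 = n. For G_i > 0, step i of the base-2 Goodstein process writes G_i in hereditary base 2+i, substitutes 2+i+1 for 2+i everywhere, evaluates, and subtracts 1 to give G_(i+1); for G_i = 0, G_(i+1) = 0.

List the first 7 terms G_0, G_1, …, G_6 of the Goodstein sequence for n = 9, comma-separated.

9, 81, 1023, 9842, 140743, 2471826, 50333399

i=0: 9 = 2^(2 + 1) + 1 (b=2); 2→3: 3^(3 + 1) + 1 = 82; 82−1 = 81
i=1: 81 = 3^(3 + 1) (b=3); 3→4: 4^(4 + 1) = 1024; 1024−1 = 1023
i=2: 1023 = 3·4^4 + 3·4^3 + 3·4^2 + 3·4 + 3 (b=4); 4→5: 3·5^5 + 3·5^3 + 3·5^2 + 3·5 + 3 = 9843; 9843−1 = 9842
i=3: 9842 = 3·5^5 + 3·5^3 + 3·5^2 + 3·5 + 2 (b=5); 5→6: 3·6^6 + 3·6^3 + 3·6^2 + 3·6 + 2 = 140744; 140744−1 = 140743
i=4: 140743 = 3·6^6 + 3·6^3 + 3·6^2 + 3·6 + 1 (b=6); 6→7: 3·7^7 + 3·7^3 + 3·7^2 + 3·7 + 1 = 2471827; 2471827−1 = 2471826
i=5: 2471826 = 3·7^7 + 3·7^3 + 3·7^2 + 3·7 (b=7); 7→8: 3·8^8 + 3·8^3 + 3·8^2 + 3·8 = 50333400; 50333400−1 = 50333399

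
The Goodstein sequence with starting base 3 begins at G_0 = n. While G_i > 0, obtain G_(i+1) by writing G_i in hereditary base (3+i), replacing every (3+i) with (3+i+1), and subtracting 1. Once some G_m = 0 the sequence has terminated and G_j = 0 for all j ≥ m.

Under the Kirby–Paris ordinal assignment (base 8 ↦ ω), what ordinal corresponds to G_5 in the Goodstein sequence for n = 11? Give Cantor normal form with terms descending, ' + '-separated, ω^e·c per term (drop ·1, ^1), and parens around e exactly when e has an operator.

G_0=11  [base 3] 3^2 + 2  →[3↦4]→  4^2 + 2 = 18  −1 ⇒ G_1=17
G_1=17  [base 4] 4^2 + 1  →[4↦5]→  5^2 + 1 = 26  −1 ⇒ G_2=25
G_2=25  [base 5] 5^2  →[5↦6]→  6^2 = 36  −1 ⇒ G_3=35
G_3=35  [base 6] 5·6 + 5  →[6↦7]→  5·7 + 5 = 40  −1 ⇒ G_4=39
G_4=39  [base 7] 5·7 + 4  →[7↦8]→  5·8 + 4 = 44  −1 ⇒ G_5=43

ω·5 + 3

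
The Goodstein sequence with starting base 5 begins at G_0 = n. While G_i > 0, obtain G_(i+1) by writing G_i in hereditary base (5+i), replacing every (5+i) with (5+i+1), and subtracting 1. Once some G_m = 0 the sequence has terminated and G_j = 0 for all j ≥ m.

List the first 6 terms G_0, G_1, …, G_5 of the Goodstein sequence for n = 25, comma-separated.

25, 35, 39, 43, 47, 51

step 0: 25 = 5^2; sub 6 for 5: 6^2; = 36; G_1 = 36−1 = 35
step 1: 35 = 5·6 + 5; sub 7 for 6: 5·7 + 5; = 40; G_2 = 40−1 = 39
step 2: 39 = 5·7 + 4; sub 8 for 7: 5·8 + 4; = 44; G_3 = 44−1 = 43
step 3: 43 = 5·8 + 3; sub 9 for 8: 5·9 + 3; = 48; G_4 = 48−1 = 47
step 4: 47 = 5·9 + 2; sub 10 for 9: 5·10 + 2; = 52; G_5 = 52−1 = 51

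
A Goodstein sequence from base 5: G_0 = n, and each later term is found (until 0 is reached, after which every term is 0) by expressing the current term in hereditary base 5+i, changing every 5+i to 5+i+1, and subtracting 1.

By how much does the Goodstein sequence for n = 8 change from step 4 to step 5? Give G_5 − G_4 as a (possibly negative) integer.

G_0 = 8. HB_5(8) = 5 + 3. Bump = 9. G_1 = 8.
G_1 = 8. HB_6(8) = 6 + 2. Bump = 9. G_2 = 8.
G_2 = 8. HB_7(8) = 7 + 1. Bump = 9. G_3 = 8.
G_3 = 8. HB_8(8) = 8. Bump = 9. G_4 = 8.
G_4 = 8. HB_9(8) = 8. Bump = 8. G_5 = 7.

-1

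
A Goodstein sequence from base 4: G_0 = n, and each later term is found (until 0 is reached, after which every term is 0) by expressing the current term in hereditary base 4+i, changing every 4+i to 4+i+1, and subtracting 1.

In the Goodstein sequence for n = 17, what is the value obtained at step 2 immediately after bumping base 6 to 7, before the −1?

40

(0) 17|_4 = 4^2 + 1 ↦ 5^2 + 1|_5 = 26 ⇒ 25
(1) 25|_5 = 5^2 ↦ 6^2|_6 = 36 ⇒ 35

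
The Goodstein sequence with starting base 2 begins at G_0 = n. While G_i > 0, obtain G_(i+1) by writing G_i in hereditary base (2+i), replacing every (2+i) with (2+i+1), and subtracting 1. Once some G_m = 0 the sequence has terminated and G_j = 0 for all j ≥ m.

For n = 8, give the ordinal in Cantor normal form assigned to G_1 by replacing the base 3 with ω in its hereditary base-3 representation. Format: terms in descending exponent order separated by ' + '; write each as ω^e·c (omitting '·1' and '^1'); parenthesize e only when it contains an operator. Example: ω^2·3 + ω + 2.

8 —HB2→ 2^(2 + 1) —bump→ 3^(3 + 1) = 81 —(−1)→ 80
80 —HB3→ 2·3^3 + 2·3^2 + 2·3 + 2 —bump→ 2·4^4 + 2·4^2 + 2·4 + 2 = 554 —(−1)→ 553

ω^ω·2 + ω^2·2 + ω·2 + 2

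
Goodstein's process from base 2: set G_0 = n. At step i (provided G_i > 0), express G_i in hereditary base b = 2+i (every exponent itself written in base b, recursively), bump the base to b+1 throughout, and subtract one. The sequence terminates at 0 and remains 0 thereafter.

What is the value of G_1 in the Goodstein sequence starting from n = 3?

3

step 0: 3 = 2 + 1; sub 3 for 2: 3 + 1; = 4; G_1 = 4−1 = 3
step 1: 3 = 3; sub 4 for 3: 4; = 4; G_2 = 4−1 = 3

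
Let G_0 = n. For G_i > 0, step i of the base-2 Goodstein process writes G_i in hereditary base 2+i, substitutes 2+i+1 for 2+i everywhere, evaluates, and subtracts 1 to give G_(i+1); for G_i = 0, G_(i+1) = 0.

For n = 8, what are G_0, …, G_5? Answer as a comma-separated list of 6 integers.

8, 80, 553, 6310, 93395, 1647195

base 2: 8 = 2^(2 + 1); at 3: 3^(3 + 1) = 81; next = 80
base 3: 80 = 2·3^3 + 2·3^2 + 2·3 + 2; at 4: 2·4^4 + 2·4^2 + 2·4 + 2 = 554; next = 553
base 4: 553 = 2·4^4 + 2·4^2 + 2·4 + 1; at 5: 2·5^5 + 2·5^2 + 2·5 + 1 = 6311; next = 6310
base 5: 6310 = 2·5^5 + 2·5^2 + 2·5; at 6: 2·6^6 + 2·6^2 + 2·6 = 93396; next = 93395
base 6: 93395 = 2·6^6 + 2·6^2 + 6 + 5; at 7: 2·7^7 + 2·7^2 + 7 + 5 = 1647196; next = 1647195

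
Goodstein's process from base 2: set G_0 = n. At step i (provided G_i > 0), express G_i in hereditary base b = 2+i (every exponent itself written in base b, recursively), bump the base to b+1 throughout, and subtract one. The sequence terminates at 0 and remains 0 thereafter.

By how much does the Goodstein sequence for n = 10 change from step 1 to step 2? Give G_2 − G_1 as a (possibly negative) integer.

G_0=10  [base 2] 2^(2 + 1) + 2  →[2↦3]→  3^(3 + 1) + 3 = 84  −1 ⇒ G_1=83
G_1=83  [base 3] 3^(3 + 1) + 2  →[3↦4]→  4^(4 + 1) + 2 = 1026  −1 ⇒ G_2=1025

942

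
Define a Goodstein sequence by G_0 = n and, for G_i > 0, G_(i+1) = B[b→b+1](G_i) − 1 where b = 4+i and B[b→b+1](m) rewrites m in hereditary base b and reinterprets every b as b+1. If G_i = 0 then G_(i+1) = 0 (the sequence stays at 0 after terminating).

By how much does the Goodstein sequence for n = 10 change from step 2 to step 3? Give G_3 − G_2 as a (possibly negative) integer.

(0) 10|_4 = 2·4 + 2 ↦ 2·5 + 2|_5 = 12 ⇒ 11
(1) 11|_5 = 2·5 + 1 ↦ 2·6 + 1|_6 = 13 ⇒ 12
(2) 12|_6 = 2·6 ↦ 2·7|_7 = 14 ⇒ 13

1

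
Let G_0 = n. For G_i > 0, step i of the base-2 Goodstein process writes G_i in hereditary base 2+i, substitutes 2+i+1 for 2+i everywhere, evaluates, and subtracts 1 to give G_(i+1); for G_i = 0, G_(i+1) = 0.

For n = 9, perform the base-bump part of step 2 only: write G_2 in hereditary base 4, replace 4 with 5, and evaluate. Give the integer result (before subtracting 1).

G_0=9  [base 2] 2^(2 + 1) + 1  →[2↦3]→  3^(3 + 1) + 1 = 82  −1 ⇒ G_1=81
G_1=81  [base 3] 3^(3 + 1)  →[3↦4]→  4^(4 + 1) = 1024  −1 ⇒ G_2=1023
G_2=1023  [base 4] 3·4^4 + 3·4^3 + 3·4^2 + 3·4 + 3  →[4↦5]→  3·5^5 + 3·5^3 + 3·5^2 + 3·5 + 3 = 9843  −1 ⇒ G_3=9842

9843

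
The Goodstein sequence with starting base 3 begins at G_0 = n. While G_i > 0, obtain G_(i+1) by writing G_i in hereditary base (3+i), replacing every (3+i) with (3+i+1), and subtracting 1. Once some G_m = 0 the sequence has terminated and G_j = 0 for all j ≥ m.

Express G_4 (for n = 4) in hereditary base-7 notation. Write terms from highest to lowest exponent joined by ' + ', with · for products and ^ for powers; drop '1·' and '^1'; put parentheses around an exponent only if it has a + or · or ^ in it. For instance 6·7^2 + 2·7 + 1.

[0] 4 ≡ 3 + 1 (base 3). Lift 4: 5. −1: 4.
[1] 4 ≡ 4 (base 4). Lift 5: 5. −1: 4.
[2] 4 ≡ 4 (base 5). Lift 6: 4. −1: 3.
[3] 3 ≡ 3 (base 6). Lift 7: 3. −1: 2.
[4] 2 ≡ 2 (base 7). Lift 8: 2. −1: 1.

2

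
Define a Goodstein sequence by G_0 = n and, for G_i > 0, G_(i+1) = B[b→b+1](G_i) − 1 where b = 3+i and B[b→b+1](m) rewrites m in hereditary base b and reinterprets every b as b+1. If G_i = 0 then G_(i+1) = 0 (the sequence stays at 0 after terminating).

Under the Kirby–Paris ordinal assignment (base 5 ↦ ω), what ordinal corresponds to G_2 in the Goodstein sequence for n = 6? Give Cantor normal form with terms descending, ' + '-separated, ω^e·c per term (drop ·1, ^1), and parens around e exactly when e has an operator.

6 —HB3→ 2·3 —bump→ 2·4 = 8 —(−1)→ 7
7 —HB4→ 4 + 3 —bump→ 5 + 3 = 8 —(−1)→ 7

ω + 2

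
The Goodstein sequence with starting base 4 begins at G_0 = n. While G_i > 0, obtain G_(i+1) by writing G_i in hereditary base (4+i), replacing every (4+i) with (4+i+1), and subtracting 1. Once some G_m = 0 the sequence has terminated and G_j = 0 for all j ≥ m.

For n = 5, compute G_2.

5

step 0: 5 = 4 + 1; sub 5 for 4: 5 + 1; = 6; G_1 = 6−1 = 5
step 1: 5 = 5; sub 6 for 5: 6; = 6; G_2 = 6−1 = 5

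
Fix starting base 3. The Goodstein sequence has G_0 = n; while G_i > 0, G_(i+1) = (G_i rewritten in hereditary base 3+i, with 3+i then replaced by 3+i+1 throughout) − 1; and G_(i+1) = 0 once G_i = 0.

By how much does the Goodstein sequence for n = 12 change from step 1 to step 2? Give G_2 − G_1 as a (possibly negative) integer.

8

(0) 12|_3 = 3^2 + 3 ↦ 4^2 + 4|_4 = 20 ⇒ 19
(1) 19|_4 = 4^2 + 3 ↦ 5^2 + 3|_5 = 28 ⇒ 27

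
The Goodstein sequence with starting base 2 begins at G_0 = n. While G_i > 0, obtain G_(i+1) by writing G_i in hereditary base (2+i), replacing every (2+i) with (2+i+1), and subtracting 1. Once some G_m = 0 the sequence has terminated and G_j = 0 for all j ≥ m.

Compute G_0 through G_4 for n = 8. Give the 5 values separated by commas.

step 0: 8 = 2^(2 + 1); sub 3 for 2: 3^(3 + 1); = 81; G_1 = 81−1 = 80
step 1: 80 = 2·3^3 + 2·3^2 + 2·3 + 2; sub 4 for 3: 2·4^4 + 2·4^2 + 2·4 + 2; = 554; G_2 = 554−1 = 553
step 2: 553 = 2·4^4 + 2·4^2 + 2·4 + 1; sub 5 for 4: 2·5^5 + 2·5^2 + 2·5 + 1; = 6311; G_3 = 6311−1 = 6310
step 3: 6310 = 2·5^5 + 2·5^2 + 2·5; sub 6 for 5: 2·6^6 + 2·6^2 + 2·6; = 93396; G_4 = 93396−1 = 93395

8, 80, 553, 6310, 93395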